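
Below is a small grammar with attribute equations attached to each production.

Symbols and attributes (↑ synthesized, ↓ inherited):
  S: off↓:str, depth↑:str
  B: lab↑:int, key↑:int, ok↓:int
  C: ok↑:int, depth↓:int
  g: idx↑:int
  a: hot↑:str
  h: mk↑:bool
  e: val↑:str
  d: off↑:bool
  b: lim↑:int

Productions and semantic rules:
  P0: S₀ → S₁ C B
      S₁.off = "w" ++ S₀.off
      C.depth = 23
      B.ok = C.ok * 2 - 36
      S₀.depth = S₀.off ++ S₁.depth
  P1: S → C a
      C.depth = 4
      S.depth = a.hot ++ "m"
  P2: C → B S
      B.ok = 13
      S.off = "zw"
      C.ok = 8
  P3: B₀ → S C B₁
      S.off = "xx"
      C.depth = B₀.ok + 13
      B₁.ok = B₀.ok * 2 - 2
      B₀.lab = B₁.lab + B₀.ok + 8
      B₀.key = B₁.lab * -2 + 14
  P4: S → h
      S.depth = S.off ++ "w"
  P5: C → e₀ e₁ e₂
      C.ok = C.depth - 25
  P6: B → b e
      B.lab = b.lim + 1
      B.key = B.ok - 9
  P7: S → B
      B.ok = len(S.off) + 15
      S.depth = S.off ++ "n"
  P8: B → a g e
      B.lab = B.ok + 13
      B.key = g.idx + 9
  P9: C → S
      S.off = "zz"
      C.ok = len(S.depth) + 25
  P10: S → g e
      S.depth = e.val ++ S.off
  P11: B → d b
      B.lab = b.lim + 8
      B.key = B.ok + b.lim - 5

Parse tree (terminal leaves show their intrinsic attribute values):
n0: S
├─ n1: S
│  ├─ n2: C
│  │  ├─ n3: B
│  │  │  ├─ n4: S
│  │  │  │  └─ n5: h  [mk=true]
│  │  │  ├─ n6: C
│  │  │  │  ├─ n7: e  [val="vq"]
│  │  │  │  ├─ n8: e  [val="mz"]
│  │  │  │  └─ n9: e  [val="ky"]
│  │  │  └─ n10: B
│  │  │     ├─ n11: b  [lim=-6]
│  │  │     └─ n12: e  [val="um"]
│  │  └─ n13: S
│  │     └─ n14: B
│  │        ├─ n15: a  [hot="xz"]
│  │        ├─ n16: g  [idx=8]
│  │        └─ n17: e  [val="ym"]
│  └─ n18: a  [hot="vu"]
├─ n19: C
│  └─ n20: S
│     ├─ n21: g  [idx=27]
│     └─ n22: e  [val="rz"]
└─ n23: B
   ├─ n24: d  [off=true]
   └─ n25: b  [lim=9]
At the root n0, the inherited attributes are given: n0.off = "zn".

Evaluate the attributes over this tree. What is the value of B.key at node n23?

26

1. n0.off = "zn"  [given at root]
2. n1.off = "wzn"  ["w" ++ S₀.off]
3. n2.depth = 4  [4]
4. n3.ok = 13  [13]
5. n4.off = "xx"  ["xx"]
6. n5.mk = true  [terminal]
7. n4.depth = "xxw"  [S.off ++ "w"]
8. n6.depth = 26  [B₀.ok + 13]
9. n7.val = "vq"  [terminal]
10. n8.val = "mz"  [terminal]
11. n9.val = "ky"  [terminal]
12. n6.ok = 1  [C.depth - 25]
13. n10.ok = 24  [B₀.ok * 2 - 2]
14. n11.lim = -6  [terminal]
15. n12.val = "um"  [terminal]
16. n10.lab = -5  [b.lim + 1]
17. n10.key = 15  [B.ok - 9]
18. n3.lab = 16  [B₁.lab + B₀.ok + 8]
19. n3.key = 24  [B₁.lab * -2 + 14]
20. n13.off = "zw"  ["zw"]
21. n14.ok = 17  [len(S.off) + 15]
22. n15.hot = "xz"  [terminal]
23. n16.idx = 8  [terminal]
24. n17.val = "ym"  [terminal]
25. n14.lab = 30  [B.ok + 13]
26. n14.key = 17  [g.idx + 9]
27. n13.depth = "zwn"  [S.off ++ "n"]
28. n2.ok = 8  [8]
29. n18.hot = "vu"  [terminal]
30. n1.depth = "vum"  [a.hot ++ "m"]
31. n19.depth = 23  [23]
32. n20.off = "zz"  ["zz"]
33. n21.idx = 27  [terminal]
34. n22.val = "rz"  [terminal]
35. n20.depth = "rzzz"  [e.val ++ S.off]
36. n19.ok = 29  [len(S.depth) + 25]
37. n23.ok = 22  [C.ok * 2 - 36]
38. n24.off = true  [terminal]
39. n25.lim = 9  [terminal]
40. n23.lab = 17  [b.lim + 8]
41. n23.key = 26  [B.ok + b.lim - 5]
42. n0.depth = "znvum"  [S₀.off ++ S₁.depth]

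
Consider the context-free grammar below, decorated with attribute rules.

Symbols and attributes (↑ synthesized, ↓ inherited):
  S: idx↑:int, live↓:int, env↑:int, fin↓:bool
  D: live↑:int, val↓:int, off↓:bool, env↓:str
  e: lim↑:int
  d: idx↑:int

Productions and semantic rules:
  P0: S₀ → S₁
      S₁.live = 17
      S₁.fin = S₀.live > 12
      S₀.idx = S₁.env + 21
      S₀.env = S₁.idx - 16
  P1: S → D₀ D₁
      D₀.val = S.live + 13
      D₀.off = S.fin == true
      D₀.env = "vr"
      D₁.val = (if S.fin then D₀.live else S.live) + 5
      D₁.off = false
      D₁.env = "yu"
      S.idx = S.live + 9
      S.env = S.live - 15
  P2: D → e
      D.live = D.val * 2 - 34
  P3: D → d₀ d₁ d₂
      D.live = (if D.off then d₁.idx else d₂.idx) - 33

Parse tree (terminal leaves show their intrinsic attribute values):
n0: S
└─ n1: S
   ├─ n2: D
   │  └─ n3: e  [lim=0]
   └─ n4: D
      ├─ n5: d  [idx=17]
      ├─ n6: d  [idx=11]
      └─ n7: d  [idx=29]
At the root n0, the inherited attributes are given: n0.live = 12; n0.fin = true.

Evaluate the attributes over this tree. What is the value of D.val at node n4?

1. n0.live = 12  [given at root]
2. n0.fin = true  [given at root]
3. n1.live = 17  [17]
4. n1.fin = false  [S₀.live > 12]
5. n2.val = 30  [S.live + 13]
6. n2.off = false  [S.fin == true]
7. n2.env = "vr"  ["vr"]
8. n3.lim = 0  [terminal]
9. n2.live = 26  [D.val * 2 - 34]
10. n4.val = 22  [(if S.fin then D₀.live else S.live) + 5]
11. n4.off = false  [false]
12. n4.env = "yu"  ["yu"]
13. n5.idx = 17  [terminal]
14. n6.idx = 11  [terminal]
15. n7.idx = 29  [terminal]
16. n4.live = -4  [(if D.off then d₁.idx else d₂.idx) - 33]
17. n1.idx = 26  [S.live + 9]
18. n1.env = 2  [S.live - 15]
19. n0.idx = 23  [S₁.env + 21]
20. n0.env = 10  [S₁.idx - 16]

22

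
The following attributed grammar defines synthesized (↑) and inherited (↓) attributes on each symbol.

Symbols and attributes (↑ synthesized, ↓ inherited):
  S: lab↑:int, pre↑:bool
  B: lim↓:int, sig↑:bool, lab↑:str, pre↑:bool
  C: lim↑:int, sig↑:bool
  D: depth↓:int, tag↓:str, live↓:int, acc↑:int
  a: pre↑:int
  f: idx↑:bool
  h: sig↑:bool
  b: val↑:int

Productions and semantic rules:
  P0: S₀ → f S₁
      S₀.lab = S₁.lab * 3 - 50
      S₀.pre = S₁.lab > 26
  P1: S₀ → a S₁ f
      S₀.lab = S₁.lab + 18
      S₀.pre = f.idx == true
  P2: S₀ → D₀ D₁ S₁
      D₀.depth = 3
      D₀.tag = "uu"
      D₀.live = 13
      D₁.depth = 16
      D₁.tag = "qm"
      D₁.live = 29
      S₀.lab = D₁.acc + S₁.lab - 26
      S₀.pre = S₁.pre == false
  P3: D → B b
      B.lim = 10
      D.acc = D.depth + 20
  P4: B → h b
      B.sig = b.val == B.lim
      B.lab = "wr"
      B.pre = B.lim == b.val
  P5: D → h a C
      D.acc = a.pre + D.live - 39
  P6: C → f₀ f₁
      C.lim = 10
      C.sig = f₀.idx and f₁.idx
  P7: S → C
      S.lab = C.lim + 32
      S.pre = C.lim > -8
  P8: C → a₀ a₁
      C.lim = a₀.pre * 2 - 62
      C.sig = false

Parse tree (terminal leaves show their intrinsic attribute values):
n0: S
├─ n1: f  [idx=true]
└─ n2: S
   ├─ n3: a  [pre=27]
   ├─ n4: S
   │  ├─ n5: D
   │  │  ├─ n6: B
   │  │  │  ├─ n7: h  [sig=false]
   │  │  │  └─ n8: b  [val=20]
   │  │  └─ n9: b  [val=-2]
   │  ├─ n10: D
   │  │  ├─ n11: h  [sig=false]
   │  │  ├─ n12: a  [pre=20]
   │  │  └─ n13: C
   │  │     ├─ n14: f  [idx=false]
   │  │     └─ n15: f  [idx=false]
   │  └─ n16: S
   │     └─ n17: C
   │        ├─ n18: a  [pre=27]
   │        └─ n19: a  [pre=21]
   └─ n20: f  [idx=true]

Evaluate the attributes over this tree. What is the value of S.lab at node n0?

28

1. n1.idx = true  [terminal]
2. n3.pre = 27  [terminal]
3. n5.depth = 3  [3]
4. n5.tag = "uu"  ["uu"]
5. n5.live = 13  [13]
6. n6.lim = 10  [10]
7. n7.sig = false  [terminal]
8. n8.val = 20  [terminal]
9. n6.sig = false  [b.val == B.lim]
10. n6.lab = "wr"  ["wr"]
11. n6.pre = false  [B.lim == b.val]
12. n9.val = -2  [terminal]
13. n5.acc = 23  [D.depth + 20]
14. n10.depth = 16  [16]
15. n10.tag = "qm"  ["qm"]
16. n10.live = 29  [29]
17. n11.sig = false  [terminal]
18. n12.pre = 20  [terminal]
19. n14.idx = false  [terminal]
20. n15.idx = false  [terminal]
21. n13.lim = 10  [10]
22. n13.sig = false  [f₀.idx and f₁.idx]
23. n10.acc = 10  [a.pre + D.live - 39]
24. n18.pre = 27  [terminal]
25. n19.pre = 21  [terminal]
26. n17.lim = -8  [a₀.pre * 2 - 62]
27. n17.sig = false  [false]
28. n16.lab = 24  [C.lim + 32]
29. n16.pre = false  [C.lim > -8]
30. n4.lab = 8  [D₁.acc + S₁.lab - 26]
31. n4.pre = true  [S₁.pre == false]
32. n20.idx = true  [terminal]
33. n2.lab = 26  [S₁.lab + 18]
34. n2.pre = true  [f.idx == true]
35. n0.lab = 28  [S₁.lab * 3 - 50]
36. n0.pre = false  [S₁.lab > 26]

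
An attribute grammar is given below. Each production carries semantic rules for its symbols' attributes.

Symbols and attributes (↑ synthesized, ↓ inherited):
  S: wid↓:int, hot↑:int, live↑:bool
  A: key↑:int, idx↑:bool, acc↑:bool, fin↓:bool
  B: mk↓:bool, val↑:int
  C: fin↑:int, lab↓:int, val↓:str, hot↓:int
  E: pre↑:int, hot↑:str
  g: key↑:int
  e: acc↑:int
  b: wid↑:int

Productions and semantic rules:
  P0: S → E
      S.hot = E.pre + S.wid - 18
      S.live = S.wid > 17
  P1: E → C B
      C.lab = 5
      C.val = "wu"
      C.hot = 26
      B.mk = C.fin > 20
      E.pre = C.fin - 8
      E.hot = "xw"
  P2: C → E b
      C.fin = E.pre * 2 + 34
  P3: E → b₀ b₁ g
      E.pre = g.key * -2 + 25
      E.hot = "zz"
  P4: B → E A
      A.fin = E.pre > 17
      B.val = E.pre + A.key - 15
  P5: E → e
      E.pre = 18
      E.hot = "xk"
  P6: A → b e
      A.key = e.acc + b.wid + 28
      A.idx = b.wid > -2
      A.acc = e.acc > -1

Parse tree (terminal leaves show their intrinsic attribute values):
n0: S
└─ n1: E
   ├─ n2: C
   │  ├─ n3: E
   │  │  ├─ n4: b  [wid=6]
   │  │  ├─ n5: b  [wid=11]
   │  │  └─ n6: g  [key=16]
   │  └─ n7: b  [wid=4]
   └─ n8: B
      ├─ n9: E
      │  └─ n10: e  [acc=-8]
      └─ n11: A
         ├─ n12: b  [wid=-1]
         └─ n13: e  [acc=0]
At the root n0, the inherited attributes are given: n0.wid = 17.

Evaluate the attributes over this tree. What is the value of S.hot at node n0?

1. n0.wid = 17  [given at root]
2. n2.lab = 5  [5]
3. n2.val = "wu"  ["wu"]
4. n2.hot = 26  [26]
5. n4.wid = 6  [terminal]
6. n5.wid = 11  [terminal]
7. n6.key = 16  [terminal]
8. n3.pre = -7  [g.key * -2 + 25]
9. n3.hot = "zz"  ["zz"]
10. n7.wid = 4  [terminal]
11. n2.fin = 20  [E.pre * 2 + 34]
12. n8.mk = false  [C.fin > 20]
13. n10.acc = -8  [terminal]
14. n9.pre = 18  [18]
15. n9.hot = "xk"  ["xk"]
16. n11.fin = true  [E.pre > 17]
17. n12.wid = -1  [terminal]
18. n13.acc = 0  [terminal]
19. n11.key = 27  [e.acc + b.wid + 28]
20. n11.idx = true  [b.wid > -2]
21. n11.acc = true  [e.acc > -1]
22. n8.val = 30  [E.pre + A.key - 15]
23. n1.pre = 12  [C.fin - 8]
24. n1.hot = "xw"  ["xw"]
25. n0.hot = 11  [E.pre + S.wid - 18]
26. n0.live = false  [S.wid > 17]

11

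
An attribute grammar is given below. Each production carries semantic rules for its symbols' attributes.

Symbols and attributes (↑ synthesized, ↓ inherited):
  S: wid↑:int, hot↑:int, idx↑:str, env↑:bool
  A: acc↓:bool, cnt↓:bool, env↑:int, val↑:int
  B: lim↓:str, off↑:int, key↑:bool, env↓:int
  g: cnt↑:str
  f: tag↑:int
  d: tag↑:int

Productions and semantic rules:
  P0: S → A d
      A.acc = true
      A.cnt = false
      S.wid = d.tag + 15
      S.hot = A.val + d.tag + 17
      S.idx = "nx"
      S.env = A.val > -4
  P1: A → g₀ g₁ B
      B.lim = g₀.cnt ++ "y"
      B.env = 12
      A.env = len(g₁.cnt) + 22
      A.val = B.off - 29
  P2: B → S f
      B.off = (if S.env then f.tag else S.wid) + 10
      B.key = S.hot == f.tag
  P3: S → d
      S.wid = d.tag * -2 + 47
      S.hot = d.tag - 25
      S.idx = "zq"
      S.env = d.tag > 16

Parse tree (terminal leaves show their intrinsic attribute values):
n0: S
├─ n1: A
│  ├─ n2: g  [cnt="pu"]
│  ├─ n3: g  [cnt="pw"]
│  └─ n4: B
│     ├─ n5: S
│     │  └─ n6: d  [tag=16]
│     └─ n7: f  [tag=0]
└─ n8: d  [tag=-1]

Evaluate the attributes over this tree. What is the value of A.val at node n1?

1. n1.acc = true  [true]
2. n1.cnt = false  [false]
3. n2.cnt = "pu"  [terminal]
4. n3.cnt = "pw"  [terminal]
5. n4.lim = "puy"  [g₀.cnt ++ "y"]
6. n4.env = 12  [12]
7. n6.tag = 16  [terminal]
8. n5.wid = 15  [d.tag * -2 + 47]
9. n5.hot = -9  [d.tag - 25]
10. n5.idx = "zq"  ["zq"]
11. n5.env = false  [d.tag > 16]
12. n7.tag = 0  [terminal]
13. n4.off = 25  [(if S.env then f.tag else S.wid) + 10]
14. n4.key = false  [S.hot == f.tag]
15. n1.env = 24  [len(g₁.cnt) + 22]
16. n1.val = -4  [B.off - 29]
17. n8.tag = -1  [terminal]
18. n0.wid = 14  [d.tag + 15]
19. n0.hot = 12  [A.val + d.tag + 17]
20. n0.idx = "nx"  ["nx"]
21. n0.env = false  [A.val > -4]

-4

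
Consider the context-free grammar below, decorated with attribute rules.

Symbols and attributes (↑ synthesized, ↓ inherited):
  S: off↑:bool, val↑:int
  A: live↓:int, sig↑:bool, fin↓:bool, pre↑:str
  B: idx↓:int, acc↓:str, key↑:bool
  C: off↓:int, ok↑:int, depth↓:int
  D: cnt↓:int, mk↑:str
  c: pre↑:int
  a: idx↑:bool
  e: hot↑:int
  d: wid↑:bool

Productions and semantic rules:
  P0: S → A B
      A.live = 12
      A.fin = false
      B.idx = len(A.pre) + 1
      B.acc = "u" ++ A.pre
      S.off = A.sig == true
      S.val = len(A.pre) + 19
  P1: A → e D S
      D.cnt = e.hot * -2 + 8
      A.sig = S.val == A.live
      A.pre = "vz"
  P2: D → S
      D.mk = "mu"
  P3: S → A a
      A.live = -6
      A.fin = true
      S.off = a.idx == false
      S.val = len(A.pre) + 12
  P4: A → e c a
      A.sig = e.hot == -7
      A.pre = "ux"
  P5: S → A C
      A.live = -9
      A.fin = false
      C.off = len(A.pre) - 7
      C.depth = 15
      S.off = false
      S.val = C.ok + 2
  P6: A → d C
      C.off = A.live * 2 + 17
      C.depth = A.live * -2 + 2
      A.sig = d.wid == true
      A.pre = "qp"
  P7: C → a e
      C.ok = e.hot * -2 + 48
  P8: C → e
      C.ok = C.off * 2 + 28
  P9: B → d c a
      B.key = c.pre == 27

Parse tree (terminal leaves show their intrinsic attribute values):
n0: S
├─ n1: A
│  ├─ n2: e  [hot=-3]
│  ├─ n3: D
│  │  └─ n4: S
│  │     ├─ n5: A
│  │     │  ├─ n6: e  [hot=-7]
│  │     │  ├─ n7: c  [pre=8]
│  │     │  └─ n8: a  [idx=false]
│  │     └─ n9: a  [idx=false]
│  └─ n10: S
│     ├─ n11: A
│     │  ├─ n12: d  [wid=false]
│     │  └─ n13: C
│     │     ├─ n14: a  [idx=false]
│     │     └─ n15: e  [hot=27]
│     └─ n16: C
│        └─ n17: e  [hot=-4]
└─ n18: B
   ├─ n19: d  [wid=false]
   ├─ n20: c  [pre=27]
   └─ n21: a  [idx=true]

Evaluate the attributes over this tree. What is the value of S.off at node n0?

false

1. n1.live = 12  [12]
2. n1.fin = false  [false]
3. n2.hot = -3  [terminal]
4. n3.cnt = 14  [e.hot * -2 + 8]
5. n5.live = -6  [-6]
6. n5.fin = true  [true]
7. n6.hot = -7  [terminal]
8. n7.pre = 8  [terminal]
9. n8.idx = false  [terminal]
10. n5.sig = true  [e.hot == -7]
11. n5.pre = "ux"  ["ux"]
12. n9.idx = false  [terminal]
13. n4.off = true  [a.idx == false]
14. n4.val = 14  [len(A.pre) + 12]
15. n3.mk = "mu"  ["mu"]
16. n11.live = -9  [-9]
17. n11.fin = false  [false]
18. n12.wid = false  [terminal]
19. n13.off = -1  [A.live * 2 + 17]
20. n13.depth = 20  [A.live * -2 + 2]
21. n14.idx = false  [terminal]
22. n15.hot = 27  [terminal]
23. n13.ok = -6  [e.hot * -2 + 48]
24. n11.sig = false  [d.wid == true]
25. n11.pre = "qp"  ["qp"]
26. n16.off = -5  [len(A.pre) - 7]
27. n16.depth = 15  [15]
28. n17.hot = -4  [terminal]
29. n16.ok = 18  [C.off * 2 + 28]
30. n10.off = false  [false]
31. n10.val = 20  [C.ok + 2]
32. n1.sig = false  [S.val == A.live]
33. n1.pre = "vz"  ["vz"]
34. n18.idx = 3  [len(A.pre) + 1]
35. n18.acc = "uvz"  ["u" ++ A.pre]
36. n19.wid = false  [terminal]
37. n20.pre = 27  [terminal]
38. n21.idx = true  [terminal]
39. n18.key = true  [c.pre == 27]
40. n0.off = false  [A.sig == true]
41. n0.val = 21  [len(A.pre) + 19]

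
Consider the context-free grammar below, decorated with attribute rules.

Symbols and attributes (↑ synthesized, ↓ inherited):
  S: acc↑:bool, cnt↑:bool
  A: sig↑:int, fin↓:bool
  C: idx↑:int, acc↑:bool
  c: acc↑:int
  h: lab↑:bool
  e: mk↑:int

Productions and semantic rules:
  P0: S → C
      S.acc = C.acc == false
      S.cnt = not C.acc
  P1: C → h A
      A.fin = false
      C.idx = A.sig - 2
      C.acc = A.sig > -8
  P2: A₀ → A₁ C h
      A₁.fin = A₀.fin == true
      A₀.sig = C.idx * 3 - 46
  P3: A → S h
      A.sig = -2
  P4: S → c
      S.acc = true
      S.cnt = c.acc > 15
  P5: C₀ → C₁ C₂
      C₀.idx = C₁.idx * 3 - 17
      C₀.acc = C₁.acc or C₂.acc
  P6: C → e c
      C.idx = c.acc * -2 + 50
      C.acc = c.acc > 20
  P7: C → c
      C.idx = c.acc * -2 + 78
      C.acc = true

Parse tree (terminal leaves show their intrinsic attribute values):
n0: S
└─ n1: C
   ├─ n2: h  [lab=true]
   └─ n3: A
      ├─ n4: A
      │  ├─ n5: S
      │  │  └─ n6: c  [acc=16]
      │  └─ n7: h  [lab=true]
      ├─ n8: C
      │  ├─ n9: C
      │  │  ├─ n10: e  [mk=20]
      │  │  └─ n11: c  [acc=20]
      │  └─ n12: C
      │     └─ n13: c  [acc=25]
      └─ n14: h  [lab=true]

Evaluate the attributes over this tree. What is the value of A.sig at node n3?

-7

1. n2.lab = true  [terminal]
2. n3.fin = false  [false]
3. n4.fin = false  [A₀.fin == true]
4. n6.acc = 16  [terminal]
5. n5.acc = true  [true]
6. n5.cnt = true  [c.acc > 15]
7. n7.lab = true  [terminal]
8. n4.sig = -2  [-2]
9. n10.mk = 20  [terminal]
10. n11.acc = 20  [terminal]
11. n9.idx = 10  [c.acc * -2 + 50]
12. n9.acc = false  [c.acc > 20]
13. n13.acc = 25  [terminal]
14. n12.idx = 28  [c.acc * -2 + 78]
15. n12.acc = true  [true]
16. n8.idx = 13  [C₁.idx * 3 - 17]
17. n8.acc = true  [C₁.acc or C₂.acc]
18. n14.lab = true  [terminal]
19. n3.sig = -7  [C.idx * 3 - 46]
20. n1.idx = -9  [A.sig - 2]
21. n1.acc = true  [A.sig > -8]
22. n0.acc = false  [C.acc == false]
23. n0.cnt = false  [not C.acc]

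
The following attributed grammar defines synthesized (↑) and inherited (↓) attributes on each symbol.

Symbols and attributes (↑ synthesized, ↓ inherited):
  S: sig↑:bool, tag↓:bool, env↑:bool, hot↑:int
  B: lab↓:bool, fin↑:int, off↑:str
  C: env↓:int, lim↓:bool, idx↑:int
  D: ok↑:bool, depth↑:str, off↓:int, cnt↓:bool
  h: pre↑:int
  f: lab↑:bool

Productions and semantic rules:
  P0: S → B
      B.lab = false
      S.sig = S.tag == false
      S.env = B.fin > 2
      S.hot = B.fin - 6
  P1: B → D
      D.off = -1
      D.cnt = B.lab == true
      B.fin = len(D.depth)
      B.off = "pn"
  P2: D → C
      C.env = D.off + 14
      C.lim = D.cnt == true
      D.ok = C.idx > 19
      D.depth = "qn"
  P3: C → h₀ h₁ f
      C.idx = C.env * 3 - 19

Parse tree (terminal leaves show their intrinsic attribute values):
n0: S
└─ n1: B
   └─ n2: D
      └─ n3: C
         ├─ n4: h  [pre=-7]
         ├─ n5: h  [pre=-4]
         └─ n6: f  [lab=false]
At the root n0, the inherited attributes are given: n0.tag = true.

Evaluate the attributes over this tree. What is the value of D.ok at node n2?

true

1. n0.tag = true  [given at root]
2. n1.lab = false  [false]
3. n2.off = -1  [-1]
4. n2.cnt = false  [B.lab == true]
5. n3.env = 13  [D.off + 14]
6. n3.lim = false  [D.cnt == true]
7. n4.pre = -7  [terminal]
8. n5.pre = -4  [terminal]
9. n6.lab = false  [terminal]
10. n3.idx = 20  [C.env * 3 - 19]
11. n2.ok = true  [C.idx > 19]
12. n2.depth = "qn"  ["qn"]
13. n1.fin = 2  [len(D.depth)]
14. n1.off = "pn"  ["pn"]
15. n0.sig = false  [S.tag == false]
16. n0.env = false  [B.fin > 2]
17. n0.hot = -4  [B.fin - 6]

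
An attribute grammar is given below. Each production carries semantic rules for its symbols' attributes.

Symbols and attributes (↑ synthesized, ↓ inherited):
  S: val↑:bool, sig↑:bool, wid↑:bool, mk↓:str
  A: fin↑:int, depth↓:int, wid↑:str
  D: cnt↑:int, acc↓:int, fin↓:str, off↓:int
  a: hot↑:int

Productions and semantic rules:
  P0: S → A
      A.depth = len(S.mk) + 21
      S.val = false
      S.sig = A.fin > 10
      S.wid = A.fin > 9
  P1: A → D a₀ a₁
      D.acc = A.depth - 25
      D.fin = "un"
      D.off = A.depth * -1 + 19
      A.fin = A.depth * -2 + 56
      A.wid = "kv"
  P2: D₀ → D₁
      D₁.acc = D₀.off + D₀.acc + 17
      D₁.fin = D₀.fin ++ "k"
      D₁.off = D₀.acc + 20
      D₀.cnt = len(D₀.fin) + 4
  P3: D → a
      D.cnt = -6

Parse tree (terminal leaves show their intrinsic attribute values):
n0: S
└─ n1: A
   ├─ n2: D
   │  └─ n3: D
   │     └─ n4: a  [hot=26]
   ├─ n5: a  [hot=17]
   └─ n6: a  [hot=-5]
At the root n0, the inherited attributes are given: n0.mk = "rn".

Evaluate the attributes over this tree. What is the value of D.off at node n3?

1. n0.mk = "rn"  [given at root]
2. n1.depth = 23  [len(S.mk) + 21]
3. n2.acc = -2  [A.depth - 25]
4. n2.fin = "un"  ["un"]
5. n2.off = -4  [A.depth * -1 + 19]
6. n3.acc = 11  [D₀.off + D₀.acc + 17]
7. n3.fin = "unk"  [D₀.fin ++ "k"]
8. n3.off = 18  [D₀.acc + 20]
9. n4.hot = 26  [terminal]
10. n3.cnt = -6  [-6]
11. n2.cnt = 6  [len(D₀.fin) + 4]
12. n5.hot = 17  [terminal]
13. n6.hot = -5  [terminal]
14. n1.fin = 10  [A.depth * -2 + 56]
15. n1.wid = "kv"  ["kv"]
16. n0.val = false  [false]
17. n0.sig = false  [A.fin > 10]
18. n0.wid = true  [A.fin > 9]

18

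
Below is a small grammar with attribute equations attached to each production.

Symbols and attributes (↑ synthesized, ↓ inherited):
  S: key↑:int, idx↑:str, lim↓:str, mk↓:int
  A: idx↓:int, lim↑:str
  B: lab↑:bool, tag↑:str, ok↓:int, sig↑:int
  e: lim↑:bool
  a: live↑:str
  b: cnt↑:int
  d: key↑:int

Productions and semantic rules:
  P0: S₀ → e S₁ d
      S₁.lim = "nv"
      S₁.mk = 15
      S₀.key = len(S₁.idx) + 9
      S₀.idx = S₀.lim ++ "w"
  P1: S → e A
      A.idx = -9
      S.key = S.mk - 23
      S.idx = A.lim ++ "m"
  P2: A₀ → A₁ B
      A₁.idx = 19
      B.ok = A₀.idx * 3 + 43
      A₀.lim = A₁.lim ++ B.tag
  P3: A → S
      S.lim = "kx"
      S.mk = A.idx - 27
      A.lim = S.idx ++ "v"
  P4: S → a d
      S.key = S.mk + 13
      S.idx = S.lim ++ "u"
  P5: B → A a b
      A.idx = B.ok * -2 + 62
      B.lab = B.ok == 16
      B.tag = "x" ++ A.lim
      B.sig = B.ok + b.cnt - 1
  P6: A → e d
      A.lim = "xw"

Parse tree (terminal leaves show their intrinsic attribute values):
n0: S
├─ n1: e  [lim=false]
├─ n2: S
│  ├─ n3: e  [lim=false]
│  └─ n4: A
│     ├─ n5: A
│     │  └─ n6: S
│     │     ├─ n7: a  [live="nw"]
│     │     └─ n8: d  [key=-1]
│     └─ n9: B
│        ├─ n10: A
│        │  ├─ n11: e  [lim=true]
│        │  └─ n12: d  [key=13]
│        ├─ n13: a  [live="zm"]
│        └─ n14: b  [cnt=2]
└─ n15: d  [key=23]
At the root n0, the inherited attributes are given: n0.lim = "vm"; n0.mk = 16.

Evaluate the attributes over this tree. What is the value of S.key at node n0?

17

1. n0.lim = "vm"  [given at root]
2. n0.mk = 16  [given at root]
3. n1.lim = false  [terminal]
4. n2.lim = "nv"  ["nv"]
5. n2.mk = 15  [15]
6. n3.lim = false  [terminal]
7. n4.idx = -9  [-9]
8. n5.idx = 19  [19]
9. n6.lim = "kx"  ["kx"]
10. n6.mk = -8  [A.idx - 27]
11. n7.live = "nw"  [terminal]
12. n8.key = -1  [terminal]
13. n6.key = 5  [S.mk + 13]
14. n6.idx = "kxu"  [S.lim ++ "u"]
15. n5.lim = "kxuv"  [S.idx ++ "v"]
16. n9.ok = 16  [A₀.idx * 3 + 43]
17. n10.idx = 30  [B.ok * -2 + 62]
18. n11.lim = true  [terminal]
19. n12.key = 13  [terminal]
20. n10.lim = "xw"  ["xw"]
21. n13.live = "zm"  [terminal]
22. n14.cnt = 2  [terminal]
23. n9.lab = true  [B.ok == 16]
24. n9.tag = "xxw"  ["x" ++ A.lim]
25. n9.sig = 17  [B.ok + b.cnt - 1]
26. n4.lim = "kxuvxxw"  [A₁.lim ++ B.tag]
27. n2.key = -8  [S.mk - 23]
28. n2.idx = "kxuvxxwm"  [A.lim ++ "m"]
29. n15.key = 23  [terminal]
30. n0.key = 17  [len(S₁.idx) + 9]
31. n0.idx = "vmw"  [S₀.lim ++ "w"]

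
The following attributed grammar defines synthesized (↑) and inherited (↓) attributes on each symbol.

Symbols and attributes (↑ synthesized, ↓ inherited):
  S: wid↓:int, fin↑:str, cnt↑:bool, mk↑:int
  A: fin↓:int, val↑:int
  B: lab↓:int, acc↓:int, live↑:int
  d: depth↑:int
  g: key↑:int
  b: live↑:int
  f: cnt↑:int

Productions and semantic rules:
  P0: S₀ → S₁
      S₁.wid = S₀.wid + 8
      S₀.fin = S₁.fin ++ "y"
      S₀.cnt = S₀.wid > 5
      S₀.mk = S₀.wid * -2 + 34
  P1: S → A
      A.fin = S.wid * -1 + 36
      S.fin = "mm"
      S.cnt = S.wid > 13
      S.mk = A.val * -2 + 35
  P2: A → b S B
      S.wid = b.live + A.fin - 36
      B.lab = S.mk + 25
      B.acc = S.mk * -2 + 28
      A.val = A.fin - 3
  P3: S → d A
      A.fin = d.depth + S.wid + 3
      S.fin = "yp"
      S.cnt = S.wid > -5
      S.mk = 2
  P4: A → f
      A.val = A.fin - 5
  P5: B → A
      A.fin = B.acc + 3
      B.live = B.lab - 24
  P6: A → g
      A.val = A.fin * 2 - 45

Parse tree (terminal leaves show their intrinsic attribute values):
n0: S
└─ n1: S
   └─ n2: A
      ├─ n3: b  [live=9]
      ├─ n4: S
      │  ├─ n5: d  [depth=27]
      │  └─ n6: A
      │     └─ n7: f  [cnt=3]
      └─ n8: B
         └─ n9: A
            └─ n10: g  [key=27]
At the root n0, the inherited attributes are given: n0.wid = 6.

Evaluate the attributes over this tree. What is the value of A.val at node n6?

20

1. n0.wid = 6  [given at root]
2. n1.wid = 14  [S₀.wid + 8]
3. n2.fin = 22  [S.wid * -1 + 36]
4. n3.live = 9  [terminal]
5. n4.wid = -5  [b.live + A.fin - 36]
6. n5.depth = 27  [terminal]
7. n6.fin = 25  [d.depth + S.wid + 3]
8. n7.cnt = 3  [terminal]
9. n6.val = 20  [A.fin - 5]
10. n4.fin = "yp"  ["yp"]
11. n4.cnt = false  [S.wid > -5]
12. n4.mk = 2  [2]
13. n8.lab = 27  [S.mk + 25]
14. n8.acc = 24  [S.mk * -2 + 28]
15. n9.fin = 27  [B.acc + 3]
16. n10.key = 27  [terminal]
17. n9.val = 9  [A.fin * 2 - 45]
18. n8.live = 3  [B.lab - 24]
19. n2.val = 19  [A.fin - 3]
20. n1.fin = "mm"  ["mm"]
21. n1.cnt = true  [S.wid > 13]
22. n1.mk = -3  [A.val * -2 + 35]
23. n0.fin = "mmy"  [S₁.fin ++ "y"]
24. n0.cnt = true  [S₀.wid > 5]
25. n0.mk = 22  [S₀.wid * -2 + 34]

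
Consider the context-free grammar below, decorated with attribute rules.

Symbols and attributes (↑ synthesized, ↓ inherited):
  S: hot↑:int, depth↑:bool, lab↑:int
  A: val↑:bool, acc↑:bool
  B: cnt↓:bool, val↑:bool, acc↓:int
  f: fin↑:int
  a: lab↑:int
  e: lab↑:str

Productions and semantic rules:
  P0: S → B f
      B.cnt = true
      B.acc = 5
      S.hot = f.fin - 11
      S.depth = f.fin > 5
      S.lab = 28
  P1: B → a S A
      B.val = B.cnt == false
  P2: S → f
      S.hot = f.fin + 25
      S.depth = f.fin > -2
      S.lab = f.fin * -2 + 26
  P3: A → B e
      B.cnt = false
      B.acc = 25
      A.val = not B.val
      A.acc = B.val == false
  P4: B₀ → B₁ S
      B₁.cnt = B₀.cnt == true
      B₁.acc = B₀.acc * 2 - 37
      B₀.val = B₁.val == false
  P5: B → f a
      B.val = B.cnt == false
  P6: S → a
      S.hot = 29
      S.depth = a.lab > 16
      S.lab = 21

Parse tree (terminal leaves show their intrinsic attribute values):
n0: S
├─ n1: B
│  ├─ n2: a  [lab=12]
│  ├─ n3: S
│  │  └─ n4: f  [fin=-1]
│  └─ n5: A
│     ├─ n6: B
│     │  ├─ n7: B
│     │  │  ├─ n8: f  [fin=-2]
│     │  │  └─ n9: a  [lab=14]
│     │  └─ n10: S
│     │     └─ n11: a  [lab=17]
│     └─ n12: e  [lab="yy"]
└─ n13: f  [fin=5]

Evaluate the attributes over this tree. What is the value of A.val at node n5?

1. n1.cnt = true  [true]
2. n1.acc = 5  [5]
3. n2.lab = 12  [terminal]
4. n4.fin = -1  [terminal]
5. n3.hot = 24  [f.fin + 25]
6. n3.depth = true  [f.fin > -2]
7. n3.lab = 28  [f.fin * -2 + 26]
8. n6.cnt = false  [false]
9. n6.acc = 25  [25]
10. n7.cnt = false  [B₀.cnt == true]
11. n7.acc = 13  [B₀.acc * 2 - 37]
12. n8.fin = -2  [terminal]
13. n9.lab = 14  [terminal]
14. n7.val = true  [B.cnt == false]
15. n11.lab = 17  [terminal]
16. n10.hot = 29  [29]
17. n10.depth = true  [a.lab > 16]
18. n10.lab = 21  [21]
19. n6.val = false  [B₁.val == false]
20. n12.lab = "yy"  [terminal]
21. n5.val = true  [not B.val]
22. n5.acc = true  [B.val == false]
23. n1.val = false  [B.cnt == false]
24. n13.fin = 5  [terminal]
25. n0.hot = -6  [f.fin - 11]
26. n0.depth = false  [f.fin > 5]
27. n0.lab = 28  [28]

true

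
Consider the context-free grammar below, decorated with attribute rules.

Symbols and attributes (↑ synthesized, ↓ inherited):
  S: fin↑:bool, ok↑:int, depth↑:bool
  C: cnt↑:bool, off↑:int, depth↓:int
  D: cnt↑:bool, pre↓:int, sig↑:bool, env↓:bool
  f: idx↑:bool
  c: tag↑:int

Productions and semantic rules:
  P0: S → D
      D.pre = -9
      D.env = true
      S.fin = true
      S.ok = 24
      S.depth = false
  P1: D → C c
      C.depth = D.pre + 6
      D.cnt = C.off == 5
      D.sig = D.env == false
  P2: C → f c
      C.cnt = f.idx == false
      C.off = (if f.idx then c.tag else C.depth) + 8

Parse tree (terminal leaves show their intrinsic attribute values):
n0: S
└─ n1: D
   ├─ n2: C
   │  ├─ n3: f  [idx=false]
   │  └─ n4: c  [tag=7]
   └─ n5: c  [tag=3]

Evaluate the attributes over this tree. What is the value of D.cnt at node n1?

true

1. n1.pre = -9  [-9]
2. n1.env = true  [true]
3. n2.depth = -3  [D.pre + 6]
4. n3.idx = false  [terminal]
5. n4.tag = 7  [terminal]
6. n2.cnt = true  [f.idx == false]
7. n2.off = 5  [(if f.idx then c.tag else C.depth) + 8]
8. n5.tag = 3  [terminal]
9. n1.cnt = true  [C.off == 5]
10. n1.sig = false  [D.env == false]
11. n0.fin = true  [true]
12. n0.ok = 24  [24]
13. n0.depth = false  [false]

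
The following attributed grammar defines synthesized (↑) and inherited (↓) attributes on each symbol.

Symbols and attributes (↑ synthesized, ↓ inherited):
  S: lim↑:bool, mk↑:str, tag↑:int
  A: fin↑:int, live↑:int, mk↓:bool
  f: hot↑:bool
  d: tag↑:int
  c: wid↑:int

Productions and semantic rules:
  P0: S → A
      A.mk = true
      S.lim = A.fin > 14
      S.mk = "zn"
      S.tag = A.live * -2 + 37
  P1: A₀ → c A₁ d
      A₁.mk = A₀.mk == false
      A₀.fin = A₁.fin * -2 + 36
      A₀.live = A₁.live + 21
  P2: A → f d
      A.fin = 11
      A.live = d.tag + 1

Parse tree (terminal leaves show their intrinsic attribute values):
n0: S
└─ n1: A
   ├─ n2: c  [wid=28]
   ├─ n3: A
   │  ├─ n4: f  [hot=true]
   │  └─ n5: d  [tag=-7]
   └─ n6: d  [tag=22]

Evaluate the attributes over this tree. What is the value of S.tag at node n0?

1. n1.mk = true  [true]
2. n2.wid = 28  [terminal]
3. n3.mk = false  [A₀.mk == false]
4. n4.hot = true  [terminal]
5. n5.tag = -7  [terminal]
6. n3.fin = 11  [11]
7. n3.live = -6  [d.tag + 1]
8. n6.tag = 22  [terminal]
9. n1.fin = 14  [A₁.fin * -2 + 36]
10. n1.live = 15  [A₁.live + 21]
11. n0.lim = false  [A.fin > 14]
12. n0.mk = "zn"  ["zn"]
13. n0.tag = 7  [A.live * -2 + 37]

7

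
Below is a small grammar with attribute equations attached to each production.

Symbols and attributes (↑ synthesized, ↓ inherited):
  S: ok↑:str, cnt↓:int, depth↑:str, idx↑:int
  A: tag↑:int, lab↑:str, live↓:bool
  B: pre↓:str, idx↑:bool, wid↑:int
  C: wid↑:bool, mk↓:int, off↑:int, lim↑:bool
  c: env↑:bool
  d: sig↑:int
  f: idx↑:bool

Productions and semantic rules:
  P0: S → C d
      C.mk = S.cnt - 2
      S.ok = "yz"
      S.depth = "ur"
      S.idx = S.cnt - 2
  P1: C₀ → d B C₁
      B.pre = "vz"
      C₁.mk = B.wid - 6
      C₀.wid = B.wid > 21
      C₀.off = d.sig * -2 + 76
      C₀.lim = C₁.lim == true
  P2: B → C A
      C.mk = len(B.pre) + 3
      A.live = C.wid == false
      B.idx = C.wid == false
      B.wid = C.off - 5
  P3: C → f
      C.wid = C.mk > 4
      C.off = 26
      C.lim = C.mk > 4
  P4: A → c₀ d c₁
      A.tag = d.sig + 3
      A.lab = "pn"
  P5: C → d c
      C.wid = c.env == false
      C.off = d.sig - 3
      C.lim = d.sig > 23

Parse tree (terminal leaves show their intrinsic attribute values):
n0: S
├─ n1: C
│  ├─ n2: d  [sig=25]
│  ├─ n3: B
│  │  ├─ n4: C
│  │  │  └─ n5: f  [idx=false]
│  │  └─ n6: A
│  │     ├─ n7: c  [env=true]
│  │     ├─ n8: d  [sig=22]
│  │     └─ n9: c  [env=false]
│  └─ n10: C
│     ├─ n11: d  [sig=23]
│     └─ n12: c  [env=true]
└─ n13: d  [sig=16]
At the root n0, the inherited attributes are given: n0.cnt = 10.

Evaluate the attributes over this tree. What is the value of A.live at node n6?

false

1. n0.cnt = 10  [given at root]
2. n1.mk = 8  [S.cnt - 2]
3. n2.sig = 25  [terminal]
4. n3.pre = "vz"  ["vz"]
5. n4.mk = 5  [len(B.pre) + 3]
6. n5.idx = false  [terminal]
7. n4.wid = true  [C.mk > 4]
8. n4.off = 26  [26]
9. n4.lim = true  [C.mk > 4]
10. n6.live = false  [C.wid == false]
11. n7.env = true  [terminal]
12. n8.sig = 22  [terminal]
13. n9.env = false  [terminal]
14. n6.tag = 25  [d.sig + 3]
15. n6.lab = "pn"  ["pn"]
16. n3.idx = false  [C.wid == false]
17. n3.wid = 21  [C.off - 5]
18. n10.mk = 15  [B.wid - 6]
19. n11.sig = 23  [terminal]
20. n12.env = true  [terminal]
21. n10.wid = false  [c.env == false]
22. n10.off = 20  [d.sig - 3]
23. n10.lim = false  [d.sig > 23]
24. n1.wid = false  [B.wid > 21]
25. n1.off = 26  [d.sig * -2 + 76]
26. n1.lim = false  [C₁.lim == true]
27. n13.sig = 16  [terminal]
28. n0.ok = "yz"  ["yz"]
29. n0.depth = "ur"  ["ur"]
30. n0.idx = 8  [S.cnt - 2]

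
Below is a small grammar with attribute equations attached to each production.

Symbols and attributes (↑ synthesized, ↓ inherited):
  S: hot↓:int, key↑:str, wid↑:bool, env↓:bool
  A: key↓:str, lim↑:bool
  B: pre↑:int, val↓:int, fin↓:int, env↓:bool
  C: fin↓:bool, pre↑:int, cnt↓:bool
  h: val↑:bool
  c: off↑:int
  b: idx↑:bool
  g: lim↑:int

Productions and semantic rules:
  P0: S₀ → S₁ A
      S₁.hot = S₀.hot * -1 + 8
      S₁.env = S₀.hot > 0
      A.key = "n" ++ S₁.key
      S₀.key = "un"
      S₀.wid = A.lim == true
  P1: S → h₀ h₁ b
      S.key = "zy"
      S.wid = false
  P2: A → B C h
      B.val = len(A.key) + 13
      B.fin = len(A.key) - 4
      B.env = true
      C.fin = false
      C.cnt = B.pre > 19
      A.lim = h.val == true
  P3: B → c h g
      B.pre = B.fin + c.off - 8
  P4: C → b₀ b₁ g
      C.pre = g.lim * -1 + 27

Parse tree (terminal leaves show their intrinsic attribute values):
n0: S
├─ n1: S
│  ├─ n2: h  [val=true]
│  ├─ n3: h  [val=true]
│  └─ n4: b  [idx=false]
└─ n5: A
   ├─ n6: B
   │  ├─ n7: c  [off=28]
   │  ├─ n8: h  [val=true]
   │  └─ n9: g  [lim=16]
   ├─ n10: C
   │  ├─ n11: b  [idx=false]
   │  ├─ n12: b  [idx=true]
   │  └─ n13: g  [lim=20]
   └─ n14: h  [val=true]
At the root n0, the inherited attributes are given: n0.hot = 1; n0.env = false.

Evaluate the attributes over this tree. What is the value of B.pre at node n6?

19

1. n0.hot = 1  [given at root]
2. n0.env = false  [given at root]
3. n1.hot = 7  [S₀.hot * -1 + 8]
4. n1.env = true  [S₀.hot > 0]
5. n2.val = true  [terminal]
6. n3.val = true  [terminal]
7. n4.idx = false  [terminal]
8. n1.key = "zy"  ["zy"]
9. n1.wid = false  [false]
10. n5.key = "nzy"  ["n" ++ S₁.key]
11. n6.val = 16  [len(A.key) + 13]
12. n6.fin = -1  [len(A.key) - 4]
13. n6.env = true  [true]
14. n7.off = 28  [terminal]
15. n8.val = true  [terminal]
16. n9.lim = 16  [terminal]
17. n6.pre = 19  [B.fin + c.off - 8]
18. n10.fin = false  [false]
19. n10.cnt = false  [B.pre > 19]
20. n11.idx = false  [terminal]
21. n12.idx = true  [terminal]
22. n13.lim = 20  [terminal]
23. n10.pre = 7  [g.lim * -1 + 27]
24. n14.val = true  [terminal]
25. n5.lim = true  [h.val == true]
26. n0.key = "un"  ["un"]
27. n0.wid = true  [A.lim == true]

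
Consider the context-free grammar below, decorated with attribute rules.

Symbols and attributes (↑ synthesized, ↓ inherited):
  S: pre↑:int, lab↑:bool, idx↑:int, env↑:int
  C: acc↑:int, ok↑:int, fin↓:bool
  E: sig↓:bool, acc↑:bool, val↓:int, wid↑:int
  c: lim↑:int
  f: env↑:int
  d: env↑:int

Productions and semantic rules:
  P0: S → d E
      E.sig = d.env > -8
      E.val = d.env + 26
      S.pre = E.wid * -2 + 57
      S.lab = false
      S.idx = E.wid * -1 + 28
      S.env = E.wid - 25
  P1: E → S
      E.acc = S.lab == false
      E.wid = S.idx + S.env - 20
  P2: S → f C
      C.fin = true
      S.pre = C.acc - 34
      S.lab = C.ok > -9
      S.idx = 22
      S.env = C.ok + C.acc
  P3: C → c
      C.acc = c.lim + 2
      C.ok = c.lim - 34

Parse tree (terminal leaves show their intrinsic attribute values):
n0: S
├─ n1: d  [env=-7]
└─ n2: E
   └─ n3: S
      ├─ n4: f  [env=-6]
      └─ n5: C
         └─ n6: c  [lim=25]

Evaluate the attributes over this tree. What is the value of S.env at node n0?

1. n1.env = -7  [terminal]
2. n2.sig = true  [d.env > -8]
3. n2.val = 19  [d.env + 26]
4. n4.env = -6  [terminal]
5. n5.fin = true  [true]
6. n6.lim = 25  [terminal]
7. n5.acc = 27  [c.lim + 2]
8. n5.ok = -9  [c.lim - 34]
9. n3.pre = -7  [C.acc - 34]
10. n3.lab = false  [C.ok > -9]
11. n3.idx = 22  [22]
12. n3.env = 18  [C.ok + C.acc]
13. n2.acc = true  [S.lab == false]
14. n2.wid = 20  [S.idx + S.env - 20]
15. n0.pre = 17  [E.wid * -2 + 57]
16. n0.lab = false  [false]
17. n0.idx = 8  [E.wid * -1 + 28]
18. n0.env = -5  [E.wid - 25]

-5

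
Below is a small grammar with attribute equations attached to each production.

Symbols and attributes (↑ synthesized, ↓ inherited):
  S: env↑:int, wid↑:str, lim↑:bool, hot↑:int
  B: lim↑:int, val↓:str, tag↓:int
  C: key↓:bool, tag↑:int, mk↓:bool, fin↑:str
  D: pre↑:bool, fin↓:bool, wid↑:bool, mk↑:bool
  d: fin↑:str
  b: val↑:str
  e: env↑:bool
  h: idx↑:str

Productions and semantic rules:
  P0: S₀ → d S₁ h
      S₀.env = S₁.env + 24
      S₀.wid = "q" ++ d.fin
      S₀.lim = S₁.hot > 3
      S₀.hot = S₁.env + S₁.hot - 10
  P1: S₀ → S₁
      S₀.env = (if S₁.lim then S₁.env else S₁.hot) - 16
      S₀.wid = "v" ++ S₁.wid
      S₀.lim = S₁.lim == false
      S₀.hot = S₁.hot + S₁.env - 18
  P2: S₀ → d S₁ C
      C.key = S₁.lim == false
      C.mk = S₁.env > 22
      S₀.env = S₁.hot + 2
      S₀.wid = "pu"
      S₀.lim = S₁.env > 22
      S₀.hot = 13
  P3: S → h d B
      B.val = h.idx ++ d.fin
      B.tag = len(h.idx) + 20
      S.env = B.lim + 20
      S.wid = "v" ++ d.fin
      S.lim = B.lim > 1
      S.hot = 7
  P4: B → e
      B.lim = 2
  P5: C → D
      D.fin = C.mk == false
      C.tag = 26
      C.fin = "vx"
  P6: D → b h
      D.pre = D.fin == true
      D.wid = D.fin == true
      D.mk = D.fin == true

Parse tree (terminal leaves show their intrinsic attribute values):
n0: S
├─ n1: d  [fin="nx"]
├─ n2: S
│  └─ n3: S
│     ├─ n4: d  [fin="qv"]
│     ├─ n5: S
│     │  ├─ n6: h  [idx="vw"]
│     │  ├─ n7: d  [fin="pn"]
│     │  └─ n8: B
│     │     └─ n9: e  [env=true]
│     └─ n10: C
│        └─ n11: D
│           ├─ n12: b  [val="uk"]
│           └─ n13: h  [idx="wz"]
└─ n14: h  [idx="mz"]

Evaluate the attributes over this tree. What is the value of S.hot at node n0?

1. n1.fin = "nx"  [terminal]
2. n4.fin = "qv"  [terminal]
3. n6.idx = "vw"  [terminal]
4. n7.fin = "pn"  [terminal]
5. n8.val = "vwpn"  [h.idx ++ d.fin]
6. n8.tag = 22  [len(h.idx) + 20]
7. n9.env = true  [terminal]
8. n8.lim = 2  [2]
9. n5.env = 22  [B.lim + 20]
10. n5.wid = "vpn"  ["v" ++ d.fin]
11. n5.lim = true  [B.lim > 1]
12. n5.hot = 7  [7]
13. n10.key = false  [S₁.lim == false]
14. n10.mk = false  [S₁.env > 22]
15. n11.fin = true  [C.mk == false]
16. n12.val = "uk"  [terminal]
17. n13.idx = "wz"  [terminal]
18. n11.pre = true  [D.fin == true]
19. n11.wid = true  [D.fin == true]
20. n11.mk = true  [D.fin == true]
21. n10.tag = 26  [26]
22. n10.fin = "vx"  ["vx"]
23. n3.env = 9  [S₁.hot + 2]
24. n3.wid = "pu"  ["pu"]
25. n3.lim = false  [S₁.env > 22]
26. n3.hot = 13  [13]
27. n2.env = -3  [(if S₁.lim then S₁.env else S₁.hot) - 16]
28. n2.wid = "vpu"  ["v" ++ S₁.wid]
29. n2.lim = true  [S₁.lim == false]
30. n2.hot = 4  [S₁.hot + S₁.env - 18]
31. n14.idx = "mz"  [terminal]
32. n0.env = 21  [S₁.env + 24]
33. n0.wid = "qnx"  ["q" ++ d.fin]
34. n0.lim = true  [S₁.hot > 3]
35. n0.hot = -9  [S₁.env + S₁.hot - 10]

-9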